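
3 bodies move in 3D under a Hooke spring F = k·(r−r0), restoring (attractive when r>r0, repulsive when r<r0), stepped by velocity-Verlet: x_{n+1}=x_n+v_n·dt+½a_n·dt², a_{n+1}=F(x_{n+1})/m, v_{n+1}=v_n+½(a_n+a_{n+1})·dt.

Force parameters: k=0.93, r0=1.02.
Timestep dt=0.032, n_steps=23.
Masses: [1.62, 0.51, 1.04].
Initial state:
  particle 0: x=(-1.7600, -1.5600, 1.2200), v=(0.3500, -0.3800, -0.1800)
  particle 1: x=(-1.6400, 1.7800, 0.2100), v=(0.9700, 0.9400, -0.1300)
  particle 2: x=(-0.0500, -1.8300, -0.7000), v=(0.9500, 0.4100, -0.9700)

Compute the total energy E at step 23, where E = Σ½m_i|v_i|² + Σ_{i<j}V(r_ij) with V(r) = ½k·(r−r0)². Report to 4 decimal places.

step 0: x0=(-1.7600, -1.5600, 1.2200) x1=(-1.6400, 1.7800, 0.2100) x2=(-0.0500, -1.8300, -0.7000)
step 1: x0=(-1.7485, -1.5715, 1.2137) x1=(-1.6079, 1.8054, 0.2059) x2=(-0.0206, -1.8156, -0.7302)
step 2: x0=(-1.7363, -1.5817, 1.2063) x1=(-1.5738, 1.8212, 0.2018) x2=(0.0067, -1.7985, -0.7587)
step 3: x0=(-1.7234, -1.5905, 1.1977) x1=(-1.5377, 1.8274, 0.1977) x2=(0.0320, -1.7789, -0.7854)
step 4: x0=(-1.7097, -1.5980, 1.1880) x1=(-1.4997, 1.8240, 0.1935) x2=(0.0552, -1.7566, -0.8103)
step 5: x0=(-1.6954, -1.6041, 1.1772) x1=(-1.4597, 1.8110, 0.1893) x2=(0.0763, -1.7319, -0.8334)
step 6: x0=(-1.6803, -1.6088, 1.1652) x1=(-1.4180, 1.7886, 0.1850) x2=(0.0954, -1.7046, -0.8546)
step 7: x0=(-1.6645, -1.6121, 1.1520) x1=(-1.3745, 1.7569, 0.1805) x2=(0.1124, -1.6749, -0.8741)
step 8: x0=(-1.6478, -1.6141, 1.1378) x1=(-1.3293, 1.7159, 0.1759) x2=(0.1275, -1.6429, -0.8916)
step 9: x0=(-1.6304, -1.6147, 1.1223) x1=(-1.2826, 1.6659, 0.1711) x2=(0.1405, -1.6086, -0.9073)
step 10: x0=(-1.6122, -1.6139, 1.1058) x1=(-1.2344, 1.6072, 0.1660) x2=(0.1516, -1.5721, -0.9211)
step 11: x0=(-1.5933, -1.6117, 1.0881) x1=(-1.1848, 1.5400, 0.1608) x2=(0.1608, -1.5335, -0.9330)
step 12: x0=(-1.5735, -1.6083, 1.0693) x1=(-1.1340, 1.4647, 0.1553) x2=(0.1681, -1.4930, -0.9431)
step 13: x0=(-1.5529, -1.6036, 1.0494) x1=(-1.0820, 1.3816, 0.1495) x2=(0.1736, -1.4507, -0.9513)
step 14: x0=(-1.5315, -1.5976, 1.0284) x1=(-1.0290, 1.2910, 0.1434) x2=(0.1773, -1.4066, -0.9577)
step 15: x0=(-1.5092, -1.5905, 1.0064) x1=(-0.9751, 1.1935, 0.1370) x2=(0.1793, -1.3610, -0.9623)
step 16: x0=(-1.4862, -1.5821, 0.9833) x1=(-0.9204, 1.0894, 0.1304) x2=(0.1797, -1.3140, -0.9652)
step 17: x0=(-1.4624, -1.5727, 0.9593) x1=(-0.8651, 0.9791, 0.1234) x2=(0.1785, -1.2657, -0.9663)
step 18: x0=(-1.4377, -1.5622, 0.9342) x1=(-0.8092, 0.8633, 0.1162) x2=(0.1758, -1.2163, -0.9657)
step 19: x0=(-1.4123, -1.5508, 0.9081) x1=(-0.7530, 0.7424, 0.1087) x2=(0.1717, -1.1659, -0.9635)
step 20: x0=(-1.3861, -1.5384, 0.8812) x1=(-0.6966, 0.6169, 0.1010) x2=(0.1662, -1.1148, -0.9598)
step 21: x0=(-1.3591, -1.5251, 0.8533) x1=(-0.6400, 0.4873, 0.0930) x2=(0.1595, -1.0630, -0.9545)
step 22: x0=(-1.3314, -1.5110, 0.8246) x1=(-0.5834, 0.3543, 0.0848) x2=(0.1517, -1.0107, -0.9479)
step 23: x0=(-1.3029, -1.4962, 0.7951) x1=(-0.5269, 0.2182, 0.0765) x2=(0.1427, -0.9582, -0.9398)
step 0 velocities: v0=(0.3500, -0.3800, -0.1800) v1=(0.9700, 0.9400, -0.1300) v2=(0.9500, 0.4100, -0.9700)
step 0: KE=1.7580, PE=8.2436, E=10.0016
step 23 velocities: v0=(0.8999, 0.4739, -0.9351) v1=(1.7618, -4.2897, -0.2617) v2=(-0.2949, 1.6445, 0.2709)
step 23: KE=8.5372, PE=1.4578, E=9.9951

9.9951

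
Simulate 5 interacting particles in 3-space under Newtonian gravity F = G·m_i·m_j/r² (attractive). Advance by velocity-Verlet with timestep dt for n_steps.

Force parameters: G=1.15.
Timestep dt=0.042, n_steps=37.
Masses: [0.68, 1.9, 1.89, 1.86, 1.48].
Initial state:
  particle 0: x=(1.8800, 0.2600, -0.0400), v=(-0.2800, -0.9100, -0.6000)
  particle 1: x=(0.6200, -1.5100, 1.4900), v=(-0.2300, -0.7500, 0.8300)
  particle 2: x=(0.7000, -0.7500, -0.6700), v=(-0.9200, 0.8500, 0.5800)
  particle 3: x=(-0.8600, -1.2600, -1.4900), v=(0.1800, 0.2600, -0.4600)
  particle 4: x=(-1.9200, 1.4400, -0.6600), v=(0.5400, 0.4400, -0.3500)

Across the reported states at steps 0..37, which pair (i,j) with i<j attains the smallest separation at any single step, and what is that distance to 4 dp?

step 0: x0=(1.8800, 0.2600, -0.0400) x1=(0.6200, -1.5100, 1.4900) x2=(0.7000, -0.7500, -0.6700) x3=(-0.8600, -1.2600, -1.4900) x4=(-1.9200, 1.4400, -0.6600)
step 1: x0=(1.8674, 0.2211, -0.0654) x1=(0.6103, -1.5413, 1.5243) x2=(0.6609, -0.7143, -0.6455) x3=(-0.8519, -1.2488, -1.5088) x4=(-1.8970, 1.4581, -0.6747)
step 2: x0=(1.8531, 0.1810, -0.0911) x1=(0.6004, -1.5720, 1.5574) x2=(0.6211, -0.6788, -0.6206) x3=(-0.8427, -1.2369, -1.5267) x4=(-1.8735, 1.4755, -0.6894)
step 3: x0=(1.8369, 0.1397, -0.1172) x1=(0.5905, -1.6022, 1.5894) x2=(0.5805, -0.6434, -0.5955) x3=(-0.8324, -1.2243, -1.5435) x4=(-1.8493, 1.4921, -0.7041)
step 4: x0=(1.8188, 0.0971, -0.1437) x1=(0.5804, -1.6319, 1.6203) x2=(0.5393, -0.6082, -0.5702) x3=(-0.8211, -1.2110, -1.5593) x4=(-1.8246, 1.5079, -0.7188)
step 5: x0=(1.7985, 0.0534, -0.1704) x1=(0.5702, -1.6611, 1.6502) x2=(0.4975, -0.5732, -0.5449) x3=(-0.8088, -1.1970, -1.5739) x4=(-1.7992, 1.5230, -0.7335)
step 6: x0=(1.7761, 0.0086, -0.1975) x1=(0.5598, -1.6898, 1.6790) x2=(0.4551, -0.5384, -0.5195) x3=(-0.7954, -1.1823, -1.5875) x4=(-1.7732, 1.5372, -0.7482)
step 7: x0=(1.7514, -0.0372, -0.2248) x1=(0.5493, -1.7179, 1.7068) x2=(0.4122, -0.5039, -0.4941) x3=(-0.7810, -1.1669, -1.5998) x4=(-1.7467, 1.5507, -0.7629)
step 8: x0=(1.7242, -0.0839, -0.2523) x1=(0.5387, -1.7455, 1.7336) x2=(0.3689, -0.4697, -0.4690) x3=(-0.7657, -1.1506, -1.6110) x4=(-1.7195, 1.5633, -0.7775)
step 9: x0=(1.6946, -0.1316, -0.2800) x1=(0.5280, -1.7725, 1.7595) x2=(0.3252, -0.4359, -0.4440) x3=(-0.7495, -1.1336, -1.6209) x4=(-1.6917, 1.5751, -0.7921)
step 10: x0=(1.6623, -0.1799, -0.3078) x1=(0.5171, -1.7991, 1.7844) x2=(0.2813, -0.4024, -0.4194) x3=(-0.7323, -1.1157, -1.6295) x4=(-1.6633, 1.5859, -0.8067)
step 11: x0=(1.6274, -0.2289, -0.3357) x1=(0.5061, -1.8251, 1.8085) x2=(0.2370, -0.3694, -0.3952) x3=(-0.7143, -1.0970, -1.6368) x4=(-1.6343, 1.5959, -0.8212)
step 12: x0=(1.5898, -0.2784, -0.3635) x1=(0.4949, -1.8505, 1.8316) x2=(0.1926, -0.3369, -0.3714) x3=(-0.6954, -1.0774, -1.6427) x4=(-1.6046, 1.6050, -0.8356)
step 13: x0=(1.5495, -0.3282, -0.3913) x1=(0.4836, -1.8754, 1.8538) x2=(0.1479, -0.3049, -0.3483) x3=(-0.6757, -1.0570, -1.6472) x4=(-1.5743, 1.6131, -0.8500)
step 14: x0=(1.5064, -0.3782, -0.4190) x1=(0.4722, -1.8998, 1.8752) x2=(0.1032, -0.2734, -0.3258) x3=(-0.6552, -1.0357, -1.6503) x4=(-1.5433, 1.6203, -0.8643)
step 15: x0=(1.4606, -0.4284, -0.4465) x1=(0.4606, -1.9237, 1.8958) x2=(0.0583, -0.2426, -0.3040) x3=(-0.6341, -1.0134, -1.6520) x4=(-1.5117, 1.6264, -0.8785)
step 16: x0=(1.4120, -0.4786, -0.4737) x1=(0.4489, -1.9470, 1.9155) x2=(0.0133, -0.2123, -0.2831) x3=(-0.6122, -0.9903, -1.6521) x4=(-1.4794, 1.6315, -0.8925)
step 17: x0=(1.3608, -0.5286, -0.5007) x1=(0.4370, -1.9698, 1.9344) x2=(-0.0317, -0.1827, -0.2630) x3=(-0.5897, -0.9662, -1.6507) x4=(-1.4464, 1.6356, -0.9064)
step 18: x0=(1.3069, -0.5785, -0.5275) x1=(0.4250, -1.9921, 1.9526) x2=(-0.0768, -0.1538, -0.2440) x3=(-0.5665, -0.9412, -1.6478) x4=(-1.4127, 1.6385, -0.9202)
step 19: x0=(1.2504, -0.6280, -0.5539) x1=(0.4129, -2.0139, 1.9699) x2=(-0.1219, -0.1255, -0.2260) x3=(-0.5428, -0.9152, -1.6432) x4=(-1.3784, 1.6402, -0.9338)
step 20: x0=(1.1913, -0.6770, -0.5801) x1=(0.4006, -2.0352, 1.9865) x2=(-0.1670, -0.0979, -0.2091) x3=(-0.5185, -0.8883, -1.6370) x4=(-1.3433, 1.6407, -0.9471)
step 21: x0=(1.1297, -0.7256, -0.6061) x1=(0.3882, -2.0559, 2.0024) x2=(-0.2121, -0.0710, -0.1934) x3=(-0.4937, -0.8603, -1.6290) x4=(-1.3076, 1.6400, -0.9603)
step 22: x0=(1.0655, -0.7736, -0.6318) x1=(0.3756, -2.0762, 2.0175) x2=(-0.2572, -0.0448, -0.1790) x3=(-0.4684, -0.8314, -1.6194) x4=(-1.2711, 1.6380, -0.9731)
step 23: x0=(0.9988, -0.8208, -0.6573) x1=(0.3629, -2.0960, 2.0319) x2=(-0.3022, -0.0192, -0.1658) x3=(-0.4427, -0.8015, -1.6080) x4=(-1.2340, 1.6346, -0.9857)
step 24: x0=(0.9296, -0.8673, -0.6828) x1=(0.3501, -2.1152, 2.0456) x2=(-0.3471, 0.0058, -0.1541) x3=(-0.4165, -0.7706, -1.5947) x4=(-1.1961, 1.6298, -0.9980)
step 25: x0=(0.8578, -0.9129, -0.7082) x1=(0.3371, -2.1340, 2.0586) x2=(-0.3920, 0.0301, -0.1437) x3=(-0.3899, -0.7387, -1.5796) x4=(-1.1576, 1.6235, -1.0098)
step 26: x0=(0.7834, -0.9575, -0.7337) x1=(0.3239, -2.1523, 2.0710) x2=(-0.4366, 0.0538, -0.1349) x3=(-0.3630, -0.7059, -1.5626) x4=(-1.1184, 1.6157, -1.0213)
step 27: x0=(0.7064, -1.0009, -0.7595) x1=(0.3107, -2.1700, 2.0826) x2=(-0.4811, 0.0770, -0.1277) x3=(-0.3357, -0.6722, -1.5435) x4=(-1.0785, 1.6062, -1.0323)
step 28: x0=(0.6266, -1.0429, -0.7857) x1=(0.2973, -2.1874, 2.0936) x2=(-0.5252, 0.0997, -0.1220) x3=(-0.3080, -0.6375, -1.5224) x4=(-1.0380, 1.5950, -1.0429)
step 29: x0=(0.5441, -1.0832, -0.8124) x1=(0.2837, -2.2042, 2.1039) x2=(-0.5691, 0.1219, -0.1180) x3=(-0.2800, -0.6021, -1.4991) x4=(-0.9968, 1.5821, -1.0528)
step 30: x0=(0.4587, -1.1214, -0.8400) x1=(0.2700, -2.2205, 2.1135) x2=(-0.6125, 0.1436, -0.1158) x3=(-0.2518, -0.5660, -1.4736) x4=(-0.9550, 1.5673, -1.0622)
step 31: x0=(0.3704, -1.1571, -0.8685) x1=(0.2562, -2.2364, 2.1226) x2=(-0.6554, 0.1649, -0.1154) x3=(-0.2233, -0.5293, -1.4458) x4=(-0.9126, 1.5505, -1.0709)
step 32: x0=(0.2793, -1.1896, -0.8981) x1=(0.2422, -2.2518, 2.1309) x2=(-0.6978, 0.1859, -0.1168) x3=(-0.1946, -0.4922, -1.4156) x4=(-0.8697, 1.5317, -1.0789)
step 33: x0=(0.1857, -1.2185, -0.9290) x1=(0.2281, -2.2668, 2.1387) x2=(-0.7394, 0.2065, -0.1201) x3=(-0.1660, -0.4549, -1.3830) x4=(-0.8263, 1.5108, -1.0861)
step 34: x0=(0.0899, -1.2430, -0.9611) x1=(0.2139, -2.2813, 2.1459) x2=(-0.7803, 0.2268, -0.1254) x3=(-0.1376, -0.4176, -1.3480) x4=(-0.7825, 1.4877, -1.0925)
step 35: x0=(-0.0076, -1.2627, -0.9941) x1=(0.1995, -2.2953, 2.1524) x2=(-0.8202, 0.2468, -0.1326) x3=(-0.1098, -0.3804, -1.3108) x4=(-0.7383, 1.4622, -1.0980)
step 36: x0=(-0.1060, -1.2773, -1.0277) x1=(0.1850, -2.3089, 2.1584) x2=(-0.8590, 0.2667, -0.1419) x3=(-0.0828, -0.3433, -1.2714) x4=(-0.6938, 1.4342, -1.1025)
step 37: x0=(-0.2047, -1.2870, -1.0616) x1=(0.1703, -2.3220, 2.1638) x2=(-0.8966, 0.2863, -0.1533) x3=(-0.0569, -0.3063, -1.2301) x4=(-0.6491, 1.4037, -1.1059)

pair (0,3), distance 0.9395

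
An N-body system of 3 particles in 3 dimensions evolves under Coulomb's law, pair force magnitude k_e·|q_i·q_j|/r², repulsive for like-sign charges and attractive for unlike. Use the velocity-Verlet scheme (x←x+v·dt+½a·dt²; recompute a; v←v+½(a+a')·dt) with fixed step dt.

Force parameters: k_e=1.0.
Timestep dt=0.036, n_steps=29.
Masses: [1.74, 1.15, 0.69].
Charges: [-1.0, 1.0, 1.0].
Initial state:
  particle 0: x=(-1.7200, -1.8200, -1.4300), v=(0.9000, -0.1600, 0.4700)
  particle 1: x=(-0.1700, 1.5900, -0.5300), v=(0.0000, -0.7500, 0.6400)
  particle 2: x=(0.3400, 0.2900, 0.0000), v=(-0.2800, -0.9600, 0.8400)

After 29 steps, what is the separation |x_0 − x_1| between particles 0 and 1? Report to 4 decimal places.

3.0774

step 0: x0=(-1.7200, -1.8200, -1.4300) x1=(-0.1700, 1.5900, -0.5300) x2=(0.3400, 0.2900, 0.0000)
step 1: x0=(-1.6876, -1.8257, -1.4131) x1=(-0.1701, 1.5632, -0.5071) x2=(0.3300, 0.2550, 0.0304)
step 2: x0=(-1.6551, -1.8313, -1.3961) x1=(-0.1704, 1.5367, -0.4843) x2=(0.3202, 0.2192, 0.0609)
step 3: x0=(-1.6225, -1.8369, -1.3790) x1=(-0.1709, 1.5107, -0.4618) x2=(0.3105, 0.1825, 0.0917)
step 4: x0=(-1.5899, -1.8423, -1.3620) x1=(-0.1716, 1.4849, -0.4394) x2=(0.3010, 0.1450, 0.1227)
step 5: x0=(-1.5572, -1.8477, -1.3448) x1=(-0.1724, 1.4596, -0.4173) x2=(0.2916, 0.1067, 0.1539)
step 6: x0=(-1.5244, -1.8529, -1.3277) x1=(-0.1735, 1.4345, -0.3953) x2=(0.2823, 0.0675, 0.1853)
step 7: x0=(-1.4916, -1.8580, -1.3104) x1=(-0.1747, 1.4098, -0.3736) x2=(0.2732, 0.0276, 0.2169)
step 8: x0=(-1.4587, -1.8631, -1.2931) x1=(-0.1760, 1.3855, -0.3520) x2=(0.2641, -0.0132, 0.2487)
step 9: x0=(-1.4257, -1.8680, -1.2758) x1=(-0.1775, 1.3614, -0.3306) x2=(0.2551, -0.0547, 0.2806)
step 10: x0=(-1.3927, -1.8728, -1.2584) x1=(-0.1792, 1.3377, -0.3094) x2=(0.2462, -0.0971, 0.3127)
step 11: x0=(-1.3596, -1.8776, -1.2409) x1=(-0.1810, 1.3143, -0.2885) x2=(0.2373, -0.1402, 0.3449)
step 12: x0=(-1.3264, -1.8822, -1.2234) x1=(-0.1829, 1.2911, -0.2676) x2=(0.2285, -0.1841, 0.3773)
step 13: x0=(-1.2931, -1.8867, -1.2057) x1=(-0.1850, 1.2682, -0.2470) x2=(0.2197, -0.2287, 0.4099)
step 14: x0=(-1.2598, -1.8911, -1.1881) x1=(-0.1872, 1.2456, -0.2266) x2=(0.2110, -0.2741, 0.4425)
step 15: x0=(-1.2264, -1.8953, -1.1703) x1=(-0.1895, 1.2233, -0.2063) x2=(0.2022, -0.3202, 0.4752)
step 16: x0=(-1.1929, -1.8995, -1.1524) x1=(-0.1920, 1.2012, -0.1862) x2=(0.1935, -0.3669, 0.5081)
step 17: x0=(-1.1594, -1.9035, -1.1345) x1=(-0.1945, 1.1793, -0.1663) x2=(0.1848, -0.4144, 0.5410)
step 18: x0=(-1.1258, -1.9074, -1.1165) x1=(-0.1972, 1.1577, -0.1466) x2=(0.1760, -0.4626, 0.5739)
step 19: x0=(-1.0921, -1.9112, -1.0984) x1=(-0.1999, 1.1363, -0.1270) x2=(0.1672, -0.5115, 0.6069)
step 20: x0=(-1.0583, -1.9149, -1.0802) x1=(-0.2027, 1.1151, -0.1076) x2=(0.1584, -0.5610, 0.6399)
step 21: x0=(-1.0245, -1.9184, -1.0619) x1=(-0.2057, 1.0941, -0.0883) x2=(0.1496, -0.6111, 0.6730)
step 22: x0=(-0.9905, -1.9218, -1.0434) x1=(-0.2087, 1.0732, -0.0692) x2=(0.1407, -0.6619, 0.7060)
step 23: x0=(-0.9565, -1.9251, -1.0249) x1=(-0.2118, 1.0526, -0.0502) x2=(0.1317, -0.7133, 0.7390)
step 24: x0=(-0.9225, -1.9282, -1.0063) x1=(-0.2149, 1.0321, -0.0314) x2=(0.1227, -0.7653, 0.7719)
step 25: x0=(-0.8883, -1.9312, -0.9875) x1=(-0.2182, 1.0117, -0.0128) x2=(0.1136, -0.8178, 0.8048)
step 26: x0=(-0.8541, -1.9341, -0.9686) x1=(-0.2215, 0.9915, 0.0057) x2=(0.1044, -0.8710, 0.8376)
step 27: x0=(-0.8198, -1.9368, -0.9496) x1=(-0.2249, 0.9714, 0.0241) x2=(0.0952, -0.9247, 0.8703)
step 28: x0=(-0.7854, -1.9394, -0.9304) x1=(-0.2283, 0.9515, 0.0423) x2=(0.0859, -0.9790, 0.9029)
step 29: x0=(-0.7510, -1.9419, -0.9111) x1=(-0.2318, 0.9316, 0.0604) x2=(0.0765, -1.0338, 0.9354)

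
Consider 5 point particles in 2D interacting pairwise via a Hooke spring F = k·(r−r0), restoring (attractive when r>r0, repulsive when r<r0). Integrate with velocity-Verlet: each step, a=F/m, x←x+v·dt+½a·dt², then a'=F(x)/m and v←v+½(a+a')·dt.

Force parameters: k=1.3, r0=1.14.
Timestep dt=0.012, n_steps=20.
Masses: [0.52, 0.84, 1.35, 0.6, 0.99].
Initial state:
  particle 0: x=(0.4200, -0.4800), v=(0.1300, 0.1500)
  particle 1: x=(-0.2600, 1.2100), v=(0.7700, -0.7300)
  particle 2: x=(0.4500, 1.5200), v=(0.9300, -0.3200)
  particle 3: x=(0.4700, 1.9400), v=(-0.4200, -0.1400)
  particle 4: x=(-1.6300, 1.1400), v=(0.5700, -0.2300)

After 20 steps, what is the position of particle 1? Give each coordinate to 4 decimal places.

step 0: x0=(0.4200, -0.4800) x1=(-0.2600, 1.2100) x2=(0.4500, 1.5200) x3=(0.4700, 1.9400) x4=(-1.6300, 1.1400)
step 1: x0=(0.4213, -0.4775) x1=(-0.2508, 1.2011) x2=(0.4611, 1.5160) x3=(0.4648, 1.9382) x4=(-1.6228, 1.1372)
step 2: x0=(0.4221, -0.4738) x1=(-0.2417, 1.1921) x2=(0.4721, 1.5119) x3=(0.4593, 1.9361) x4=(-1.6150, 1.1344)
step 3: x0=(0.4225, -0.4687) x1=(-0.2327, 1.1829) x2=(0.4831, 1.5075) x3=(0.4535, 1.9337) x4=(-1.6066, 1.1314)
step 4: x0=(0.4223, -0.4623) x1=(-0.2237, 1.1734) x2=(0.4939, 1.5029) x3=(0.4474, 1.9311) x4=(-1.5976, 1.1285)
step 5: x0=(0.4217, -0.4546) x1=(-0.2149, 1.1638) x2=(0.5047, 1.4980) x3=(0.4410, 1.9282) x4=(-1.5879, 1.1254)
step 6: x0=(0.4207, -0.4457) x1=(-0.2062, 1.1540) x2=(0.5154, 1.4930) x3=(0.4343, 1.9251) x4=(-1.5776, 1.1223)
step 7: x0=(0.4191, -0.4356) x1=(-0.1975, 1.1441) x2=(0.5260, 1.4877) x3=(0.4273, 1.9217) x4=(-1.5666, 1.1192)
step 8: x0=(0.4172, -0.4242) x1=(-0.1890, 1.1339) x2=(0.5365, 1.4823) x3=(0.4199, 1.9180) x4=(-1.5551, 1.1160)
step 9: x0=(0.4147, -0.4117) x1=(-0.1805, 1.1236) x2=(0.5469, 1.4766) x3=(0.4123, 1.9141) x4=(-1.5430, 1.1127)
step 10: x0=(0.4119, -0.3980) x1=(-0.1721, 1.1132) x2=(0.5573, 1.4708) x3=(0.4043, 1.9100) x4=(-1.5302, 1.1094)
step 11: x0=(0.4086, -0.3831) x1=(-0.1638, 1.1025) x2=(0.5676, 1.4647) x3=(0.3960, 1.9056) x4=(-1.5169, 1.1060)
step 12: x0=(0.4050, -0.3672) x1=(-0.1557, 1.0917) x2=(0.5779, 1.4585) x3=(0.3874, 1.9010) x4=(-1.5030, 1.1026)
step 13: x0=(0.4009, -0.3502) x1=(-0.1476, 1.0808) x2=(0.5881, 1.4521) x3=(0.3785, 1.8962) x4=(-1.4885, 1.0991)
step 14: x0=(0.3965, -0.3321) x1=(-0.1396, 1.0697) x2=(0.5982, 1.4455) x3=(0.3693, 1.8911) x4=(-1.4735, 1.0956)
step 15: x0=(0.3917, -0.3130) x1=(-0.1317, 1.0585) x2=(0.6082, 1.4387) x3=(0.3598, 1.8858) x4=(-1.4579, 1.0920)
step 16: x0=(0.3865, -0.2929) x1=(-0.1239, 1.0471) x2=(0.6182, 1.4318) x3=(0.3499, 1.8803) x4=(-1.4418, 1.0884)
step 17: x0=(0.3810, -0.2720) x1=(-0.1162, 1.0356) x2=(0.6281, 1.4247) x3=(0.3398, 1.8746) x4=(-1.4252, 1.0848)
step 18: x0=(0.3751, -0.2501) x1=(-0.1087, 1.0240) x2=(0.6380, 1.4174) x3=(0.3294, 1.8686) x4=(-1.4080, 1.0811)
step 19: x0=(0.3689, -0.2273) x1=(-0.1012, 1.0123) x2=(0.6478, 1.4100) x3=(0.3187, 1.8625) x4=(-1.3904, 1.0774)
step 20: x0=(0.3624, -0.2038) x1=(-0.0938, 1.0005) x2=(0.6576, 1.4025) x3=(0.3077, 1.8562) x4=(-1.3722, 1.0736)

(-0.0938, 1.0005)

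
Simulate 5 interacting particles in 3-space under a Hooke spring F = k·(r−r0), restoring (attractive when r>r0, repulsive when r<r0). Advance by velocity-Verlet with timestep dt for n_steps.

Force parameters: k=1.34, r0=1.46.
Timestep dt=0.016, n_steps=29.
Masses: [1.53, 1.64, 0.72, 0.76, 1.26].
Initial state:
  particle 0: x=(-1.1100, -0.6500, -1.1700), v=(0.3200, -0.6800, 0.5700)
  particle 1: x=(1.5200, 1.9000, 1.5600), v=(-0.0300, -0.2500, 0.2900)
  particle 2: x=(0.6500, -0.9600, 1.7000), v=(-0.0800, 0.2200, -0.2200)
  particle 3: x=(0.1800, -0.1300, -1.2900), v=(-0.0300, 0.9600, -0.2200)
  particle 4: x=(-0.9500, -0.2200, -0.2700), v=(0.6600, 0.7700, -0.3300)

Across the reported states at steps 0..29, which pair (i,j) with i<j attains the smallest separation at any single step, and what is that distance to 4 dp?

pair (0,4), distance 1.0072

step 0: x0=(-1.1100, -0.6500, -1.1700) x1=(1.5200, 1.9000, 1.5600) x2=(0.6500, -0.9600, 1.7000) x3=(0.1800, -0.1300, -1.2900) x4=(-0.9500, -0.2200, -0.2700)
step 1: x0=(-1.1046, -0.6607, -1.1605) x1=(1.5190, 1.8954, 1.5642) x2=(0.6484, -0.9559, 1.6955) x3=(0.1798, -0.1145, -1.2928) x4=(-0.9391, -0.2075, -0.2750)
step 2: x0=(-1.0986, -0.6712, -1.1504) x1=(1.5171, 1.8896, 1.5673) x2=(0.6460, -0.9507, 1.6890) x3=(0.1800, -0.0986, -1.2940) x4=(-0.9276, -0.1947, -0.2793)
step 3: x0=(-1.0920, -0.6813, -1.1395) x1=(1.5143, 1.8826, 1.5695) x2=(0.6429, -0.9443, 1.6805) x3=(0.1808, -0.0823, -1.2937) x4=(-0.9155, -0.1816, -0.2830)
step 4: x0=(-1.0848, -0.6911, -1.1280) x1=(1.5105, 1.8745, 1.5708) x2=(0.6392, -0.9368, 1.6701) x3=(0.1820, -0.0657, -1.2919) x4=(-0.9027, -0.1682, -0.2860)
step 5: x0=(-1.0770, -0.7006, -1.1158) x1=(1.5058, 1.8652, 1.5711) x2=(0.6347, -0.9281, 1.6577) x3=(0.1837, -0.0488, -1.2886) x4=(-0.8894, -0.1545, -0.2884)
step 6: x0=(-1.0686, -0.7098, -1.1029) x1=(1.5001, 1.8547, 1.5704) x2=(0.6296, -0.9184, 1.6435) x3=(0.1859, -0.0316, -1.2839) x4=(-0.8754, -0.1405, -0.2902)
step 7: x0=(-1.0597, -0.7188, -1.0894) x1=(1.4936, 1.8431, 1.5687) x2=(0.6238, -0.9075, 1.6274) x3=(0.1885, -0.0140, -1.2776) x4=(-0.8609, -0.1262, -0.2913)
step 8: x0=(-1.0502, -0.7274, -1.0752) x1=(1.4861, 1.8304, 1.5661) x2=(0.6173, -0.8956, 1.6094) x3=(0.1916, 0.0038, -1.2699) x4=(-0.8458, -0.1115, -0.2918)
step 9: x0=(-1.0402, -0.7357, -1.0604) x1=(1.4777, 1.8165, 1.5625) x2=(0.6103, -0.8826, 1.5897) x3=(0.1952, 0.0219, -1.2608) x4=(-0.8301, -0.0966, -0.2917)
step 10: x0=(-1.0295, -0.7437, -1.0449) x1=(1.4685, 1.8016, 1.5580) x2=(0.6026, -0.8686, 1.5682) x3=(0.1992, 0.0403, -1.2502) x4=(-0.8139, -0.0814, -0.2910)
step 11: x0=(-1.0184, -0.7513, -1.0288) x1=(1.4584, 1.7856, 1.5526) x2=(0.5944, -0.8536, 1.5450) x3=(0.2037, 0.0590, -1.2383) x4=(-0.7971, -0.0659, -0.2897)
step 12: x0=(-1.0067, -0.7587, -1.0121) x1=(1.4474, 1.7686, 1.5462) x2=(0.5856, -0.8375, 1.5201) x3=(0.2086, 0.0779, -1.2251) x4=(-0.7799, -0.0502, -0.2878)
step 13: x0=(-0.9944, -0.7658, -0.9948) x1=(1.4356, 1.7505, 1.5389) x2=(0.5762, -0.8205, 1.4937) x3=(0.2140, 0.0970, -1.2105) x4=(-0.7621, -0.0341, -0.2854)
step 14: x0=(-0.9816, -0.7726, -0.9769) x1=(1.4229, 1.7314, 1.5308) x2=(0.5664, -0.8026, 1.4657) x3=(0.2197, 0.1163, -1.1946) x4=(-0.7438, -0.0178, -0.2823)
step 15: x0=(-0.9684, -0.7790, -0.9584) x1=(1.4095, 1.7114, 1.5217) x2=(0.5560, -0.7838, 1.4362) x3=(0.2259, 0.1359, -1.1775) x4=(-0.7251, -0.0012, -0.2787)
step 16: x0=(-0.9546, -0.7852, -0.9393) x1=(1.3952, 1.6904, 1.5118) x2=(0.5452, -0.7640, 1.4052) x3=(0.2324, 0.1556, -1.1592) x4=(-0.7060, 0.0156, -0.2746)
step 17: x0=(-0.9403, -0.7910, -0.9197) x1=(1.3802, 1.6684, 1.5009) x2=(0.5339, -0.7435, 1.3730) x3=(0.2394, 0.1755, -1.1397) x4=(-0.6864, 0.0327, -0.2700)
step 18: x0=(-0.9255, -0.7966, -0.8995) x1=(1.3644, 1.6456, 1.4893) x2=(0.5222, -0.7221, 1.3394) x3=(0.2467, 0.1956, -1.1191) x4=(-0.6664, 0.0500, -0.2649)
step 19: x0=(-0.9103, -0.8018, -0.8789) x1=(1.3479, 1.6218, 1.4768) x2=(0.5102, -0.7000, 1.3046) x3=(0.2544, 0.2159, -1.0974) x4=(-0.6460, 0.0676, -0.2592)
step 20: x0=(-0.8946, -0.8067, -0.8577) x1=(1.3307, 1.5972, 1.4635) x2=(0.4978, -0.6771, 1.2687) x3=(0.2625, 0.2362, -1.0747) x4=(-0.6253, 0.0854, -0.2531)
step 21: x0=(-0.8784, -0.8113, -0.8360) x1=(1.3128, 1.5718, 1.4495) x2=(0.4850, -0.6536, 1.2317) x3=(0.2708, 0.2568, -1.0510) x4=(-0.6043, 0.1034, -0.2466)
step 22: x0=(-0.8618, -0.8156, -0.8139) x1=(1.2942, 1.5456, 1.4346) x2=(0.4720, -0.6294, 1.1937) x3=(0.2795, 0.2774, -1.0263) x4=(-0.5829, 0.1217, -0.2396)
step 23: x0=(-0.8448, -0.8196, -0.7913) x1=(1.2749, 1.5186, 1.4190) x2=(0.4587, -0.6045, 1.1548) x3=(0.2886, 0.2981, -1.0008) x4=(-0.5612, 0.1401, -0.2322)
step 24: x0=(-0.8274, -0.8233, -0.7683) x1=(1.2551, 1.4909, 1.4027) x2=(0.4452, -0.5792, 1.1150) x3=(0.2979, 0.3189, -0.9745) x4=(-0.5393, 0.1587, -0.2244)
step 25: x0=(-0.8095, -0.8267, -0.7448) x1=(1.2346, 1.4625, 1.3857) x2=(0.4315, -0.5532, 1.0745) x3=(0.3075, 0.3398, -0.9474) x4=(-0.5171, 0.1776, -0.2162)
step 26: x0=(-0.7913, -0.8298, -0.7210) x1=(1.2136, 1.4335, 1.3680) x2=(0.4176, -0.5268, 1.0333) x3=(0.3174, 0.3608, -0.9196) x4=(-0.4948, 0.1966, -0.2076)
step 27: x0=(-0.7727, -0.8325, -0.6968) x1=(1.1920, 1.4038, 1.3497) x2=(0.4035, -0.5000, 0.9915) x3=(0.3276, 0.3818, -0.8911) x4=(-0.4722, 0.2157, -0.1988)
step 28: x0=(-0.7538, -0.8350, -0.6722) x1=(1.1699, 1.3735, 1.3307) x2=(0.3894, -0.4728, 0.9492) x3=(0.3380, 0.4029, -0.8621) x4=(-0.4495, 0.2351, -0.1896)
step 29: x0=(-0.7345, -0.8372, -0.6473) x1=(1.1472, 1.3426, 1.3112) x2=(0.3751, -0.4452, 0.9064) x3=(0.3487, 0.4240, -0.8325) x4=(-0.4266, 0.2546, -0.1801)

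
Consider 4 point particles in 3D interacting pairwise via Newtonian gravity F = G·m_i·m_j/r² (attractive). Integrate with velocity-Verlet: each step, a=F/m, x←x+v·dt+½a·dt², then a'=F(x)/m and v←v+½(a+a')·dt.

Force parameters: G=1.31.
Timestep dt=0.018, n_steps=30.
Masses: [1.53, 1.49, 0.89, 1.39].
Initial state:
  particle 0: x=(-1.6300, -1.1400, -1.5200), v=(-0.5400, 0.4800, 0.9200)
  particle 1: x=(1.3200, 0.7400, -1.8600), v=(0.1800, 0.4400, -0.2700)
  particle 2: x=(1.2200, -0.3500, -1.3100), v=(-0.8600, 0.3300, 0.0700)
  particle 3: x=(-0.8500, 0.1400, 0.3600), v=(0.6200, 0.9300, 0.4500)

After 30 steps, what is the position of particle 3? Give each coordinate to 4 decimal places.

(-0.4981, 0.6139, 0.5288)

step 0: x0=(-1.6300, -1.1400, -1.5200) x1=(1.3200, 0.7400, -1.8600) x2=(1.2200, -0.3500, -1.3100) x3=(-0.8500, 0.1400, 0.3600)
step 1: x0=(-1.6397, -1.1313, -1.5034) x1=(1.3232, 0.7478, -1.8648) x2=(1.2045, -0.3439, -1.3088) x3=(-0.8388, 0.1567, 0.3680)
step 2: x0=(-1.6492, -1.1225, -1.4867) x1=(1.3263, 0.7553, -1.8694) x2=(1.1888, -0.3374, -1.3078) x3=(-0.8276, 0.1734, 0.3759)
step 3: x0=(-1.6586, -1.1137, -1.4700) x1=(1.3292, 0.7626, -1.8739) x2=(1.1731, -0.3305, -1.3069) x3=(-0.8163, 0.1900, 0.3836)
step 4: x0=(-1.6679, -1.1047, -1.4531) x1=(1.3321, 0.7696, -1.8782) x2=(1.1573, -0.3233, -1.3061) x3=(-0.8050, 0.2065, 0.3911)
step 5: x0=(-1.6771, -1.0956, -1.4363) x1=(1.3348, 0.7764, -1.8823) x2=(1.1415, -0.3158, -1.3055) x3=(-0.7936, 0.2230, 0.3984)
step 6: x0=(-1.6862, -1.0865, -1.4193) x1=(1.3374, 0.7829, -1.8863) x2=(1.1255, -0.3078, -1.3050) x3=(-0.7822, 0.2394, 0.4056)
step 7: x0=(-1.6951, -1.0772, -1.4022) x1=(1.3399, 0.7892, -1.8901) x2=(1.1095, -0.2996, -1.3046) x3=(-0.7708, 0.2557, 0.4127)
step 8: x0=(-1.7039, -1.0679, -1.3851) x1=(1.3423, 0.7952, -1.8938) x2=(1.0934, -0.2910, -1.3044) x3=(-0.7593, 0.2720, 0.4196)
step 9: x0=(-1.7126, -1.0585, -1.3680) x1=(1.3445, 0.8010, -1.8973) x2=(1.0773, -0.2820, -1.3043) x3=(-0.7478, 0.2883, 0.4263)
step 10: x0=(-1.7212, -1.0490, -1.3507) x1=(1.3467, 0.8065, -1.9006) x2=(1.0611, -0.2727, -1.3043) x3=(-0.7362, 0.3044, 0.4328)
step 11: x0=(-1.7297, -1.0394, -1.3334) x1=(1.3486, 0.8119, -1.9038) x2=(1.0449, -0.2631, -1.3045) x3=(-0.7246, 0.3206, 0.4392)
step 12: x0=(-1.7380, -1.0297, -1.3160) x1=(1.3505, 0.8169, -1.9068) x2=(1.0286, -0.2532, -1.3048) x3=(-0.7130, 0.3366, 0.4454)
step 13: x0=(-1.7462, -1.0199, -1.2986) x1=(1.3522, 0.8218, -1.9096) x2=(1.0123, -0.2429, -1.3052) x3=(-0.7013, 0.3526, 0.4514)
step 14: x0=(-1.7543, -1.0100, -1.2811) x1=(1.3537, 0.8264, -1.9123) x2=(0.9959, -0.2323, -1.3057) x3=(-0.6896, 0.3685, 0.4573)
step 15: x0=(-1.7622, -1.0000, -1.2635) x1=(1.3552, 0.8308, -1.9149) x2=(0.9796, -0.2213, -1.3063) x3=(-0.6779, 0.3843, 0.4630)
step 16: x0=(-1.7700, -0.9900, -1.2459) x1=(1.3564, 0.8350, -1.9172) x2=(0.9632, -0.2101, -1.3071) x3=(-0.6661, 0.4001, 0.4686)
step 17: x0=(-1.7777, -0.9798, -1.2283) x1=(1.3575, 0.8389, -1.9194) x2=(0.9467, -0.1985, -1.3080) x3=(-0.6543, 0.4158, 0.4740)
step 18: x0=(-1.7853, -0.9696, -1.2105) x1=(1.3585, 0.8427, -1.9214) x2=(0.9303, -0.1866, -1.3090) x3=(-0.6424, 0.4315, 0.4792)
step 19: x0=(-1.7927, -0.9592, -1.1927) x1=(1.3593, 0.8462, -1.9233) x2=(0.9138, -0.1743, -1.3101) x3=(-0.6305, 0.4471, 0.4842)
step 20: x0=(-1.8001, -0.9488, -1.1749) x1=(1.3600, 0.8494, -1.9250) x2=(0.8974, -0.1618, -1.3113) x3=(-0.6186, 0.4626, 0.4891)
step 21: x0=(-1.8072, -0.9383, -1.1570) x1=(1.3604, 0.8525, -1.9265) x2=(0.8809, -0.1489, -1.3127) x3=(-0.6067, 0.4780, 0.4939)
step 22: x0=(-1.8143, -0.9277, -1.1391) x1=(1.3608, 0.8554, -1.9279) x2=(0.8645, -0.1358, -1.3141) x3=(-0.5947, 0.4934, 0.4984)
step 23: x0=(-1.8212, -0.9170, -1.1211) x1=(1.3609, 0.8580, -1.9290) x2=(0.8481, -0.1223, -1.3157) x3=(-0.5828, 0.5087, 0.5028)
step 24: x0=(-1.8280, -0.9062, -1.1030) x1=(1.3609, 0.8604, -1.9301) x2=(0.8317, -0.1085, -1.3173) x3=(-0.5707, 0.5240, 0.5070)
step 25: x0=(-1.8346, -0.8953, -1.0849) x1=(1.3607, 0.8627, -1.9309) x2=(0.8153, -0.0944, -1.3191) x3=(-0.5587, 0.5391, 0.5111)
step 26: x0=(-1.8411, -0.8844, -1.0668) x1=(1.3603, 0.8647, -1.9316) x2=(0.7989, -0.0800, -1.3210) x3=(-0.5466, 0.5542, 0.5149)
step 27: x0=(-1.8475, -0.8733, -1.0486) x1=(1.3597, 0.8665, -1.9321) x2=(0.7826, -0.0653, -1.3230) x3=(-0.5345, 0.5693, 0.5187)
step 28: x0=(-1.8538, -0.8622, -1.0304) x1=(1.3590, 0.8681, -1.9324) x2=(0.7664, -0.0503, -1.3250) x3=(-0.5224, 0.5842, 0.5222)
step 29: x0=(-1.8599, -0.8510, -1.0121) x1=(1.3580, 0.8695, -1.9325) x2=(0.7501, -0.0349, -1.3272) x3=(-0.5103, 0.5991, 0.5256)
step 30: x0=(-1.8658, -0.8396, -0.9938) x1=(1.3569, 0.8707, -1.9325) x2=(0.7340, -0.0193, -1.3295) x3=(-0.4981, 0.6139, 0.5288)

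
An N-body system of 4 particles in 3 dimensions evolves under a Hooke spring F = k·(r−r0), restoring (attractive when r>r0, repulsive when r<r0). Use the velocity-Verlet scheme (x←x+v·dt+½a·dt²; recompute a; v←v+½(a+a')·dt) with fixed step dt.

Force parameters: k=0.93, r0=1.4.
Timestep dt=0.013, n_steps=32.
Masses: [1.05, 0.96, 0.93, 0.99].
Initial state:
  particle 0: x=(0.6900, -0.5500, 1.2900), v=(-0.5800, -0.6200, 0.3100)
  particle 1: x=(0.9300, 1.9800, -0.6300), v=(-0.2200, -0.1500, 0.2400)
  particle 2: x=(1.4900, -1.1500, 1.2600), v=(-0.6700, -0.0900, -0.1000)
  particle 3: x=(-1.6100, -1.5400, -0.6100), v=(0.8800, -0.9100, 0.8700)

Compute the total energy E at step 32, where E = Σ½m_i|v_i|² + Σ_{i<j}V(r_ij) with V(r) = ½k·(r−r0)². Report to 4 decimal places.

step 0: x0=(0.6900, -0.5500, 1.2900) x1=(0.9300, 1.9800, -0.6300) x2=(1.4900, -1.1500, 1.2600) x3=(-1.6100, -1.5400, -0.6100)
step 1: x0=(0.6824, -0.5580, 1.2939) x1=(0.9270, 1.9776, -0.6267) x2=(1.4811, -1.1510, 1.2585) x3=(-1.5982, -1.5516, -0.5985)
step 2: x0=(0.6745, -0.5658, 1.2974) x1=(0.9238, 1.9742, -0.6230) x2=(1.4719, -1.1518, 1.2566) x3=(-1.5856, -1.5627, -0.5867)
step 3: x0=(0.6664, -0.5734, 1.3007) x1=(0.9203, 1.9699, -0.6190) x2=(1.4624, -1.1524, 1.2543) x3=(-1.5722, -1.5732, -0.5745)
step 4: x0=(0.6581, -0.5809, 1.3036) x1=(0.9166, 1.9647, -0.6146) x2=(1.4526, -1.1527, 1.2517) x3=(-1.5581, -1.5833, -0.5620)
step 5: x0=(0.6496, -0.5882, 1.3062) x1=(0.9126, 1.9585, -0.6098) x2=(1.4425, -1.1528, 1.2486) x3=(-1.5432, -1.5928, -0.5492)
step 6: x0=(0.6409, -0.5953, 1.3085) x1=(0.9084, 1.9513, -0.6046) x2=(1.4320, -1.1526, 1.2452) x3=(-1.5276, -1.6019, -0.5360)
step 7: x0=(0.6320, -0.6023, 1.3105) x1=(0.9040, 1.9433, -0.5991) x2=(1.4213, -1.1522, 1.2414) x3=(-1.5113, -1.6104, -0.5226)
step 8: x0=(0.6229, -0.6091, 1.3122) x1=(0.8993, 1.9342, -0.5932) x2=(1.4103, -1.1516, 1.2372) x3=(-1.4943, -1.6184, -0.5088)
step 9: x0=(0.6136, -0.6157, 1.3137) x1=(0.8944, 1.9243, -0.5869) x2=(1.3990, -1.1507, 1.2326) x3=(-1.4765, -1.6259, -0.4947)
step 10: x0=(0.6041, -0.6222, 1.3148) x1=(0.8892, 1.9134, -0.5803) x2=(1.3874, -1.1496, 1.2277) x3=(-1.4581, -1.6329, -0.4803)
step 11: x0=(0.5944, -0.6285, 1.3156) x1=(0.8838, 1.9016, -0.5733) x2=(1.3756, -1.1483, 1.2224) x3=(-1.4389, -1.6394, -0.4656)
step 12: x0=(0.5845, -0.6346, 1.3161) x1=(0.8782, 1.8889, -0.5659) x2=(1.3635, -1.1468, 1.2168) x3=(-1.4191, -1.6454, -0.4506)
step 13: x0=(0.5744, -0.6405, 1.3164) x1=(0.8723, 1.8752, -0.5582) x2=(1.3511, -1.1450, 1.2108) x3=(-1.3987, -1.6509, -0.4354)
step 14: x0=(0.5641, -0.6463, 1.3163) x1=(0.8662, 1.8607, -0.5501) x2=(1.3385, -1.1430, 1.2045) x3=(-1.3776, -1.6559, -0.4198)
step 15: x0=(0.5537, -0.6519, 1.3160) x1=(0.8599, 1.8452, -0.5416) x2=(1.3257, -1.1408, 1.1978) x3=(-1.3558, -1.6604, -0.4040)
step 16: x0=(0.5431, -0.6573, 1.3154) x1=(0.8534, 1.8288, -0.5328) x2=(1.3126, -1.1384, 1.1908) x3=(-1.3335, -1.6644, -0.3879)
step 17: x0=(0.5323, -0.6625, 1.3146) x1=(0.8467, 1.8116, -0.5237) x2=(1.2993, -1.1358, 1.1834) x3=(-1.3105, -1.6679, -0.3716)
step 18: x0=(0.5214, -0.6676, 1.3135) x1=(0.8397, 1.7934, -0.5142) x2=(1.2858, -1.1330, 1.1757) x3=(-1.2869, -1.6710, -0.3550)
step 19: x0=(0.5102, -0.6725, 1.3121) x1=(0.8325, 1.7744, -0.5044) x2=(1.2721, -1.1300, 1.1677) x3=(-1.2628, -1.6735, -0.3382)
step 20: x0=(0.4990, -0.6773, 1.3105) x1=(0.8251, 1.7545, -0.4942) x2=(1.2581, -1.1268, 1.1594) x3=(-1.2381, -1.6756, -0.3212)
step 21: x0=(0.4875, -0.6819, 1.3086) x1=(0.8175, 1.7338, -0.4837) x2=(1.2440, -1.1234, 1.1508) x3=(-1.2129, -1.6772, -0.3039)
step 22: x0=(0.4759, -0.6863, 1.3065) x1=(0.8097, 1.7122, -0.4728) x2=(1.2297, -1.1198, 1.1419) x3=(-1.1871, -1.6783, -0.2864)
step 23: x0=(0.4642, -0.6906, 1.3042) x1=(0.8017, 1.6898, -0.4617) x2=(1.2152, -1.1160, 1.1327) x3=(-1.1608, -1.6790, -0.2687)
step 24: x0=(0.4523, -0.6947, 1.3016) x1=(0.7935, 1.6666, -0.4502) x2=(1.2006, -1.1120, 1.1231) x3=(-1.1340, -1.6792, -0.2508)
step 25: x0=(0.4403, -0.6986, 1.2989) x1=(0.7851, 1.6425, -0.4384) x2=(1.1858, -1.1079, 1.1134) x3=(-1.1067, -1.6789, -0.2328)
step 26: x0=(0.4281, -0.7024, 1.2959) x1=(0.7765, 1.6177, -0.4262) x2=(1.1709, -1.1036, 1.1033) x3=(-1.0790, -1.6782, -0.2145)
step 27: x0=(0.4158, -0.7060, 1.2927) x1=(0.7678, 1.5921, -0.4138) x2=(1.1558, -1.0991, 1.0929) x3=(-1.0508, -1.6771, -0.1960)
step 28: x0=(0.4034, -0.7094, 1.2893) x1=(0.7588, 1.5657, -0.4011) x2=(1.1405, -1.0945, 1.0823) x3=(-1.0221, -1.6756, -0.1774)
step 29: x0=(0.3909, -0.7127, 1.2857) x1=(0.7497, 1.5385, -0.3881) x2=(1.1252, -1.0897, 1.0715) x3=(-0.9931, -1.6736, -0.1587)
step 30: x0=(0.3782, -0.7159, 1.2819) x1=(0.7404, 1.5106, -0.3747) x2=(1.1097, -1.0848, 1.0604) x3=(-0.9636, -1.6712, -0.1397)
step 31: x0=(0.3654, -0.7189, 1.2779) x1=(0.7309, 1.4820, -0.3611) x2=(1.0942, -1.0797, 1.0490) x3=(-0.9338, -1.6685, -0.1207)
step 32: x0=(0.3525, -0.7217, 1.2738) x1=(0.7213, 1.4527, -0.3473) x2=(1.0785, -1.0744, 1.0375) x3=(-0.9036, -1.6653, -0.1015)
step 0 velocities: v0=(-0.5800, -0.6200, 0.3100) v1=(-0.2200, -0.1500, 0.2400) v2=(-0.6700, -0.0900, -0.1000) v3=(0.8800, -0.9100, 0.8700)
step 0: KE=1.8756, PE=11.7841, E=13.6597
step 32 velocities: v0=(-0.9957, -0.2134, -0.3240) v1=(-0.7470, -2.2834, 1.0780) v2=(-1.2077, 0.4084, -0.8994) v3=(2.3371, 0.2594, 1.4807)
step 32: KE=8.8822, PE=4.7765, E=13.6586

13.6586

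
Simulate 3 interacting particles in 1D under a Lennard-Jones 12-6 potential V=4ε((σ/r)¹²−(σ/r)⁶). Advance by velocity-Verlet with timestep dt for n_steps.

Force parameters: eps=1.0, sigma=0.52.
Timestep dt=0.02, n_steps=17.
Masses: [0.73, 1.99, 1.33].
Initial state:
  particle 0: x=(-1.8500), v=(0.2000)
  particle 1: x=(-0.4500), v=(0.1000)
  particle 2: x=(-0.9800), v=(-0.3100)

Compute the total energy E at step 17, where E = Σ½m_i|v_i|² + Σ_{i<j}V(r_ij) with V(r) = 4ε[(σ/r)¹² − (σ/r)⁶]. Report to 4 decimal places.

-0.4941

step 0: x0=(-1.8500) x1=(-0.4500) x2=(-0.9800)
step 1: x0=(-1.8457) x1=(-0.4448) x2=(-0.9911)
step 2: x0=(-1.8406) x1=(-0.4365) x2=(-1.0074)
step 3: x0=(-1.8347) x1=(-0.4274) x2=(-1.0252)
step 4: x0=(-1.8278) x1=(-0.4188) x2=(-1.0428)
step 5: x0=(-1.8197) x1=(-0.4111) x2=(-1.0598)
step 6: x0=(-1.8102) x1=(-0.4044) x2=(-1.0762)
step 7: x0=(-1.7989) x1=(-0.3985) x2=(-1.0922)
step 8: x0=(-1.7856) x1=(-0.3934) x2=(-1.1081)
step 9: x0=(-1.7700) x1=(-0.3891) x2=(-1.1242)
step 10: x0=(-1.7517) x1=(-0.3853) x2=(-1.1408)
step 11: x0=(-1.7315) x1=(-0.3822) x2=(-1.1577)
step 12: x0=(-1.7127) x1=(-0.3794) x2=(-1.1731)
step 13: x0=(-1.7055) x1=(-0.3771) x2=(-1.1815)
step 14: x0=(-1.7201) x1=(-0.3752) x2=(-1.1773)
step 15: x0=(-1.7449) x1=(-0.3737) x2=(-1.1670)
step 16: x0=(-1.7704) x1=(-0.3726) x2=(-1.1556)
step 17: x0=(-1.7938) x1=(-0.3720) x2=(-1.1448)
step 0 velocities: v0=(0.2000) v1=(0.1000) v2=(-0.3100)
step 0: KE=0.0885, PE=-0.5699, E=-0.4814
step 17 velocities: v0=(-1.1059) v1=(0.0207) v2=(0.5255)
step 17: KE=0.6304, PE=-1.1245, E=-0.4941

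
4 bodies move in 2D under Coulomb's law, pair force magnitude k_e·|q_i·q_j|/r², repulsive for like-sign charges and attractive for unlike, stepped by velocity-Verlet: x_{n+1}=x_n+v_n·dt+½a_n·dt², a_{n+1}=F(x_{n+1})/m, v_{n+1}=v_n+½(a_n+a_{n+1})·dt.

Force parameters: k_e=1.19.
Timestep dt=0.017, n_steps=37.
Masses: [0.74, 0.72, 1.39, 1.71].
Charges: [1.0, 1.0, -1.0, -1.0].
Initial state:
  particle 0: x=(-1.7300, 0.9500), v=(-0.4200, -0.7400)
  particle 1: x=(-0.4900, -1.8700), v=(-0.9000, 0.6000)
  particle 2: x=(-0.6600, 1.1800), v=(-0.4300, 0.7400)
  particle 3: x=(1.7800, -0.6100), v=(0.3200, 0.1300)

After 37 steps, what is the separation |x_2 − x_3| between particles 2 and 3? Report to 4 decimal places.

step 0: x0=(-1.7300, 0.9500) x1=(-0.4900, -1.8700) x2=(-0.6600, 1.1800) x3=(1.7800, -0.6100)
step 1: x0=(-1.7369, 0.9375) x1=(-0.5053, -1.8598) x2=(-0.6674, 1.1926) x3=(1.7854, -0.6078)
step 2: x0=(-1.7435, 0.9251) x1=(-0.5204, -1.8495) x2=(-0.6751, 1.2050) x3=(1.7908, -0.6056)
step 3: x0=(-1.7497, 0.9128) x1=(-0.5355, -1.8392) x2=(-0.6829, 1.2175) x3=(1.7962, -0.6035)
step 4: x0=(-1.7555, 0.9007) x1=(-0.5506, -1.8289) x2=(-0.6910, 1.2298) x3=(1.8016, -0.6013)
step 5: x0=(-1.7610, 0.8887) x1=(-0.5655, -1.8185) x2=(-0.6993, 1.2421) x3=(1.8069, -0.5992)
step 6: x0=(-1.7661, 0.8769) x1=(-0.5804, -1.8081) x2=(-0.7078, 1.2544) x3=(1.8123, -0.5971)
step 7: x0=(-1.7708, 0.8652) x1=(-0.5952, -1.7977) x2=(-0.7164, 1.2665) x3=(1.8176, -0.5950)
step 8: x0=(-1.7752, 0.8537) x1=(-0.6099, -1.7873) x2=(-0.7253, 1.2786) x3=(1.8229, -0.5930)
step 9: x0=(-1.7792, 0.8424) x1=(-0.6245, -1.7768) x2=(-0.7344, 1.2906) x3=(1.8281, -0.5910)
step 10: x0=(-1.7829, 0.8312) x1=(-0.6390, -1.7663) x2=(-0.7437, 1.3025) x3=(1.8334, -0.5889)
step 11: x0=(-1.7863, 0.8203) x1=(-0.6535, -1.7558) x2=(-0.7532, 1.3143) x3=(1.8386, -0.5869)
step 12: x0=(-1.7894, 0.8095) x1=(-0.6679, -1.7452) x2=(-0.7628, 1.3260) x3=(1.8438, -0.5850)
step 13: x0=(-1.7921, 0.7989) x1=(-0.6822, -1.7346) x2=(-0.7727, 1.3376) x3=(1.8490, -0.5830)
step 14: x0=(-1.7945, 0.7886) x1=(-0.6964, -1.7240) x2=(-0.7827, 1.3491) x3=(1.8541, -0.5810)
step 15: x0=(-1.7966, 0.7784) x1=(-0.7106, -1.7134) x2=(-0.7929, 1.3605) x3=(1.8593, -0.5791)
step 16: x0=(-1.7985, 0.7685) x1=(-0.7246, -1.7028) x2=(-0.8033, 1.3718) x3=(1.8644, -0.5772)
step 17: x0=(-1.8000, 0.7588) x1=(-0.7386, -1.6922) x2=(-0.8139, 1.3830) x3=(1.8695, -0.5753)
step 18: x0=(-1.8012, 0.7494) x1=(-0.7525, -1.6815) x2=(-0.8246, 1.3941) x3=(1.8746, -0.5734)
step 19: x0=(-1.8021, 0.7402) x1=(-0.7663, -1.6709) x2=(-0.8355, 1.4051) x3=(1.8796, -0.5716)
step 20: x0=(-1.8028, 0.7312) x1=(-0.7801, -1.6602) x2=(-0.8466, 1.4159) x3=(1.8846, -0.5697)
step 21: x0=(-1.8032, 0.7225) x1=(-0.7938, -1.6495) x2=(-0.8578, 1.4267) x3=(1.8897, -0.5679)
step 22: x0=(-1.8033, 0.7140) x1=(-0.8073, -1.6388) x2=(-0.8692, 1.4373) x3=(1.8947, -0.5660)
step 23: x0=(-1.8032, 0.7058) x1=(-0.8208, -1.6282) x2=(-0.8808, 1.4478) x3=(1.8996, -0.5642)
step 24: x0=(-1.8027, 0.6978) x1=(-0.8343, -1.6175) x2=(-0.8925, 1.4582) x3=(1.9046, -0.5625)
step 25: x0=(-1.8021, 0.6901) x1=(-0.8476, -1.6068) x2=(-0.9043, 1.4684) x3=(1.9095, -0.5607)
step 26: x0=(-1.8012, 0.6827) x1=(-0.8609, -1.5961) x2=(-0.9163, 1.4786) x3=(1.9144, -0.5589)
step 27: x0=(-1.8000, 0.6756) x1=(-0.8741, -1.5854) x2=(-0.9285, 1.4886) x3=(1.9193, -0.5572)
step 28: x0=(-1.7986, 0.6688) x1=(-0.8872, -1.5747) x2=(-0.9407, 1.4984) x3=(1.9242, -0.5554)
step 29: x0=(-1.7970, 0.6622) x1=(-0.9002, -1.5641) x2=(-0.9532, 1.5081) x3=(1.9290, -0.5537)
step 30: x0=(-1.7952, 0.6560) x1=(-0.9131, -1.5534) x2=(-0.9657, 1.5177) x3=(1.9339, -0.5520)
step 31: x0=(-1.7931, 0.6500) x1=(-0.9260, -1.5427) x2=(-0.9784, 1.5272) x3=(1.9387, -0.5503)
step 32: x0=(-1.7908, 0.6444) x1=(-0.9388, -1.5321) x2=(-0.9913, 1.5365) x3=(1.9435, -0.5486)
step 33: x0=(-1.7883, 0.6390) x1=(-0.9515, -1.5215) x2=(-1.0042, 1.5456) x3=(1.9482, -0.5469)
step 34: x0=(-1.7855, 0.6340) x1=(-0.9641, -1.5109) x2=(-1.0173, 1.5547) x3=(1.9530, -0.5453)
step 35: x0=(-1.7826, 0.6293) x1=(-0.9767, -1.5003) x2=(-1.0306, 1.5635) x3=(1.9577, -0.5436)
step 36: x0=(-1.7795, 0.6250) x1=(-0.9891, -1.4897) x2=(-1.0439, 1.5722) x3=(1.9624, -0.5420)
step 37: x0=(-1.7762, 0.6209) x1=(-1.0015, -1.4791) x2=(-1.0574, 1.5808) x3=(1.9671, -0.5404)

3.6942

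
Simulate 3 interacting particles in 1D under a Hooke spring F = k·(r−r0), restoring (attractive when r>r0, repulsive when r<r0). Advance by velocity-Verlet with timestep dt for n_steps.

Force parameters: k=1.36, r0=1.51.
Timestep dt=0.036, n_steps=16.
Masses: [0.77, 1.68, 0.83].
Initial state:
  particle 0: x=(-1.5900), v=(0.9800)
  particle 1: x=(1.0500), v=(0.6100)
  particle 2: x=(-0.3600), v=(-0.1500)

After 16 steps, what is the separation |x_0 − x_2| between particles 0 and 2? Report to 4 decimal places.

0.5743

step 0: x0=(-1.5900) x1=(1.0500) x2=(-0.3600)
step 1: x0=(-1.5537) x1=(1.0714) x2=(-0.3652)
step 2: x0=(-1.5157) x1=(1.0917) x2=(-0.3699)
step 3: x0=(-1.4759) x1=(1.1110) x2=(-0.3739)
step 4: x0=(-1.4347) x1=(1.1291) x2=(-0.3771)
step 5: x0=(-1.3920) x1=(1.1461) x2=(-0.3793)
step 6: x0=(-1.3481) x1=(1.1620) x2=(-0.3805)
step 7: x0=(-1.3032) x1=(1.1769) x2=(-0.3804)
step 8: x0=(-1.2574) x1=(1.1907) x2=(-0.3790)
step 9: x0=(-1.2109) x1=(1.2034) x2=(-0.3761)
step 10: x0=(-1.1639) x1=(1.2151) x2=(-0.3717)
step 11: x0=(-1.1165) x1=(1.2258) x2=(-0.3655)
step 12: x0=(-1.0690) x1=(1.2356) x2=(-0.3576)
step 13: x0=(-1.0215) x1=(1.2444) x2=(-0.3478)
step 14: x0=(-0.9741) x1=(1.2524) x2=(-0.3360)
step 15: x0=(-0.9271) x1=(1.2595) x2=(-0.3223)
step 16: x0=(-0.8807) x1=(1.2658) x2=(-0.3064)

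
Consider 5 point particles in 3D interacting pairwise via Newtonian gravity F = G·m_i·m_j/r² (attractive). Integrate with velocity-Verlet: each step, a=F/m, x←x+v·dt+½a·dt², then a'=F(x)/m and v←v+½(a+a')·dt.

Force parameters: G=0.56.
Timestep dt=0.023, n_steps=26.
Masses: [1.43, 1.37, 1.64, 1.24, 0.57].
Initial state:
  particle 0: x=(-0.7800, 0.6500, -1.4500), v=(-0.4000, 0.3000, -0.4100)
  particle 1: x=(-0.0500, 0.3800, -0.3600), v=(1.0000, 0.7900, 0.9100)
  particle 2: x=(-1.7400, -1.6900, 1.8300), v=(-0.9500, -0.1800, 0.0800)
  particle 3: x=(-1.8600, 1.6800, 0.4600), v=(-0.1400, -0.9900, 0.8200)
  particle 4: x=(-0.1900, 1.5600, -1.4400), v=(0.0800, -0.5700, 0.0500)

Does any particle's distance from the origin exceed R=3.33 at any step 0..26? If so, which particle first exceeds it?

step 0: x0=(-0.7800, 0.6500, -1.4500) x1=(-0.0500, 0.3800, -0.3600) x2=(-1.7400, -1.6900, 1.8300) x3=(-1.8600, 1.6800, 0.4600) x4=(-0.1900, 1.5600, -1.4400)
step 1: x0=(-0.7891, 0.6569, -1.4593) x1=(-0.0271, 0.3982, -0.3392) x2=(-1.7618, -1.6941, 1.8318) x3=(-1.8632, 1.6572, 0.4788) x4=(-0.1883, 1.5467, -1.4388)
step 2: x0=(-0.7981, 0.6640, -1.4684) x1=(-0.0044, 0.4165, -0.3185) x2=(-1.7837, -1.6982, 1.8336) x3=(-1.8662, 1.6343, 0.4975) x4=(-0.1868, 1.5329, -1.4374)
step 3: x0=(-0.8069, 0.6711, -1.4772) x1=(0.0181, 0.4350, -0.2980) x2=(-1.8054, -1.7021, 1.8353) x3=(-1.8692, 1.6112, 0.5162) x4=(-0.1855, 1.5187, -1.4358)
step 4: x0=(-0.8155, 0.6783, -1.4858) x1=(0.0404, 0.4535, -0.2777) x2=(-1.8272, -1.7060, 1.8369) x3=(-1.8720, 1.5881, 0.5347) x4=(-0.1845, 1.5041, -1.4341)
step 5: x0=(-0.8239, 0.6857, -1.4941) x1=(0.0625, 0.4721, -0.2575) x2=(-1.8489, -1.7099, 1.8385) x3=(-1.8748, 1.5649, 0.5532) x4=(-0.1838, 1.4891, -1.4323)
step 6: x0=(-0.8322, 0.6931, -1.5022) x1=(0.0844, 0.4907, -0.2375) x2=(-1.8707, -1.7137, 1.8401) x3=(-1.8774, 1.5416, 0.5716) x4=(-0.1833, 1.4736, -1.4303)
step 7: x0=(-0.8403, 0.7007, -1.5102) x1=(0.1062, 0.5094, -0.2176) x2=(-1.8924, -1.7174, 1.8415) x3=(-1.8800, 1.5181, 0.5899) x4=(-0.1831, 1.4577, -1.4281)
step 8: x0=(-0.8483, 0.7083, -1.5179) x1=(0.1278, 0.5282, -0.1979) x2=(-1.9140, -1.7210, 1.8430) x3=(-1.8824, 1.4946, 0.6081) x4=(-0.1832, 1.4414, -1.4258)
step 9: x0=(-0.8561, 0.7161, -1.5254) x1=(0.1491, 0.5471, -0.1783) x2=(-1.9357, -1.7246, 1.8444) x3=(-1.8847, 1.4710, 0.6262) x4=(-0.1835, 1.4246, -1.4233)
step 10: x0=(-0.8637, 0.7240, -1.5327) x1=(0.1703, 0.5660, -0.1589) x2=(-1.9573, -1.7282, 1.8457) x3=(-1.8869, 1.4474, 0.6442) x4=(-0.1842, 1.4074, -1.4207)
step 11: x0=(-0.8711, 0.7320, -1.5398) x1=(0.1913, 0.5850, -0.1395) x2=(-1.9789, -1.7316, 1.8470) x3=(-1.8890, 1.4236, 0.6622) x4=(-0.1852, 1.3898, -1.4180)
step 12: x0=(-0.8784, 0.7401, -1.5467) x1=(0.2122, 0.6040, -0.1203) x2=(-2.0004, -1.7350, 1.8482) x3=(-1.8911, 1.3997, 0.6800) x4=(-0.1865, 1.3718, -1.4151)
step 13: x0=(-0.8854, 0.7483, -1.5534) x1=(0.2329, 0.6231, -0.1012) x2=(-2.0220, -1.7383, 1.8494) x3=(-1.8930, 1.3758, 0.6978) x4=(-0.1882, 1.3534, -1.4121)
step 14: x0=(-0.8923, 0.7567, -1.5599) x1=(0.2534, 0.6422, -0.0823) x2=(-2.0435, -1.7416, 1.8506) x3=(-1.8948, 1.3518, 0.7155) x4=(-0.1902, 1.3345, -1.4090)
step 15: x0=(-0.8990, 0.7652, -1.5662) x1=(0.2737, 0.6613, -0.0634) x2=(-2.0650, -1.7448, 1.8516) x3=(-1.8965, 1.3277, 0.7331) x4=(-0.1926, 1.3153, -1.4058)
step 16: x0=(-0.9055, 0.7738, -1.5724) x1=(0.2939, 0.6805, -0.0447) x2=(-2.0864, -1.7479, 1.8527) x3=(-1.8981, 1.3035, 0.7506) x4=(-0.1954, 1.2957, -1.4025)
step 17: x0=(-0.9118, 0.7825, -1.5783) x1=(0.3139, 0.6997, -0.0260) x2=(-2.1078, -1.7510, 1.8537) x3=(-1.8996, 1.2793, 0.7681) x4=(-0.1986, 1.2757, -1.3991)
step 18: x0=(-0.9178, 0.7913, -1.5841) x1=(0.3337, 0.7189, -0.0075) x2=(-2.1292, -1.7540, 1.8546) x3=(-1.9010, 1.2550, 0.7854) x4=(-0.2022, 1.2553, -1.3956)
step 19: x0=(-0.9237, 0.8002, -1.5896) x1=(0.3533, 0.7382, 0.0109) x2=(-2.1506, -1.7569, 1.8555) x3=(-1.9023, 1.2306, 0.8027) x4=(-0.2062, 1.2345, -1.3920)
step 20: x0=(-0.9293, 0.8092, -1.5950) x1=(0.3728, 0.7574, 0.0292) x2=(-2.1720, -1.7598, 1.8564) x3=(-1.9036, 1.2061, 0.8199) x4=(-0.2107, 1.2134, -1.3883)
step 21: x0=(-0.9347, 0.8184, -1.6001) x1=(0.3922, 0.7767, 0.0474) x2=(-2.1933, -1.7625, 1.8572) x3=(-1.9047, 1.1816, 0.8370) x4=(-0.2157, 1.1920, -1.3846)
step 22: x0=(-0.9399, 0.8276, -1.6051) x1=(0.4114, 0.7960, 0.0655) x2=(-2.2146, -1.7653, 1.8580) x3=(-1.9057, 1.1570, 0.8541) x4=(-0.2211, 1.1703, -1.3809)
step 23: x0=(-0.9448, 0.8369, -1.6098) x1=(0.4304, 0.8153, 0.0835) x2=(-2.2358, -1.7679, 1.8587) x3=(-1.9067, 1.1324, 0.8711) x4=(-0.2271, 1.1482, -1.3771)
step 24: x0=(-0.9495, 0.8463, -1.6144) x1=(0.4493, 0.8346, 0.1014) x2=(-2.2571, -1.7705, 1.8594) x3=(-1.9075, 1.1077, 0.8879) x4=(-0.2336, 1.1258, -1.3734)
step 25: x0=(-0.9539, 0.8558, -1.6187) x1=(0.4680, 0.8539, 0.1193) x2=(-2.2783, -1.7730, 1.8601) x3=(-1.9083, 1.0829, 0.9048) x4=(-0.2407, 1.1032, -1.3696)
step 26: x0=(-0.9580, 0.8654, -1.6229) x1=(0.4865, 0.8732, 0.1370) x2=(-2.2995, -1.7755, 1.8607) x3=(-1.9089, 1.0580, 0.9215) x4=(-0.2484, 1.0804, -1.3659)

yes, particle 2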